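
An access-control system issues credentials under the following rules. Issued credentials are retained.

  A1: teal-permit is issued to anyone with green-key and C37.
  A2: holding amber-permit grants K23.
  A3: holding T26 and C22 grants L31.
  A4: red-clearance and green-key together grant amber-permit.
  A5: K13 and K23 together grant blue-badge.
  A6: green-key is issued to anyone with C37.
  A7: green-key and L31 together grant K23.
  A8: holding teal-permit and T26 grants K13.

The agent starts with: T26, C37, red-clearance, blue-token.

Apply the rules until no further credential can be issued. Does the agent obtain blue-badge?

Yes

Holding C37 grants green-key (A6).
Holding green-key and C37 grants teal-permit (A1).
Holding red-clearance and green-key grants amber-permit (A4).
Holding teal-permit and T26 grants K13 (A8).
Holding amber-permit grants K23 (A2).
Holding K13 and K23 grants blue-badge (A5).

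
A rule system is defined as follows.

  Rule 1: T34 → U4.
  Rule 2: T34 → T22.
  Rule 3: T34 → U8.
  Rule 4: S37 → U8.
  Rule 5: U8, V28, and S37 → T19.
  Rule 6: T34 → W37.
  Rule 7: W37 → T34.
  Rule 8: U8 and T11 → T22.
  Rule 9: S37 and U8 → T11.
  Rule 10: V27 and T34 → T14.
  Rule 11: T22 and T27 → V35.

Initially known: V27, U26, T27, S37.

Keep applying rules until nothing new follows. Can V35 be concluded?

S37 holds, so U8 follows (Rule 4).
From S37 and U8, Rule 9 gives T11.
From U8 and T11, Rule 8 gives T22.
T22 and T27 hold, so V35 follows (Rule 11).

Yes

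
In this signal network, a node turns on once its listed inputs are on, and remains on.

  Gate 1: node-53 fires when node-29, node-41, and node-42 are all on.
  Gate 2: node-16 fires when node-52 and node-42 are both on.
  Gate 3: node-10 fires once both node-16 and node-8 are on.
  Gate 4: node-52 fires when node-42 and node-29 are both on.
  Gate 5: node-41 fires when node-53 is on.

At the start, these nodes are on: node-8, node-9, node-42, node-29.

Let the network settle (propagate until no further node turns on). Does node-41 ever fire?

No

node-41 would need node-53 (Gate 5), but node-53 never turns on.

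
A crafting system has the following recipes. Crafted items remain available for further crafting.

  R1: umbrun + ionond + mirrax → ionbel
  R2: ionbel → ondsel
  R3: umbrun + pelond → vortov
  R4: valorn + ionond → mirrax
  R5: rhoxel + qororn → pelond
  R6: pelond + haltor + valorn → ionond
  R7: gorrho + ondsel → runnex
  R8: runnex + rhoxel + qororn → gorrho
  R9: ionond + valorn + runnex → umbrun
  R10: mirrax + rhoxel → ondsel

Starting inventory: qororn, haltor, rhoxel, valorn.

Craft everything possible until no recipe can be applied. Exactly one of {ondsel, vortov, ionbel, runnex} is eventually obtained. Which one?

rhoxel + qororn → pelond (R5).
Using R6, pelond, haltor, and valorn make ionond.
Using R4, valorn and ionond make mirrax.
mirrax + rhoxel → ondsel (R10).
vortov would need umbrun and pelond (R3), but umbrun is never obtained. ionbel would need umbrun, ionond, and mirrax (R1), but umbrun is never obtained. runnex would need gorrho and ondsel (R7), but gorrho is never obtained.

ondsel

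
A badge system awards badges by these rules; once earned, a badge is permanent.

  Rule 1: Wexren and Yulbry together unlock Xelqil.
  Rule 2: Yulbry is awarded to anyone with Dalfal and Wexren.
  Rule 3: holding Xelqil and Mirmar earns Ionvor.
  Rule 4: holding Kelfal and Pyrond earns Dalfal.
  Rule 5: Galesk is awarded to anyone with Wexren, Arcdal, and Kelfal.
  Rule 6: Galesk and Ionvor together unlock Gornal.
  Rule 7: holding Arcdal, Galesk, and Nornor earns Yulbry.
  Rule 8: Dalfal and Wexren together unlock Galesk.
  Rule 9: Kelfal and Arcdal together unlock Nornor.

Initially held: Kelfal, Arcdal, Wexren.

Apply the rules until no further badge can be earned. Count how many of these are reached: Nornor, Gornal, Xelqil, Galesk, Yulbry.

4

With Wexren, Arcdal, and Kelfal, Galesk is earned (Rule 5).
With Kelfal and Arcdal, Nornor is earned (Rule 9).
With Arcdal, Galesk, and Nornor, Yulbry is earned (Rule 7).
With Wexren and Yulbry, Xelqil is earned (Rule 1).
Nornor: reached.
Gornal would need Galesk and Ionvor (Rule 6), but Ionvor is never earned.
Xelqil: reached.
Galesk: reached.
Yulbry: reached.
Reached: Nornor, Xelqil, Galesk, and Yulbry — 4 of the 5.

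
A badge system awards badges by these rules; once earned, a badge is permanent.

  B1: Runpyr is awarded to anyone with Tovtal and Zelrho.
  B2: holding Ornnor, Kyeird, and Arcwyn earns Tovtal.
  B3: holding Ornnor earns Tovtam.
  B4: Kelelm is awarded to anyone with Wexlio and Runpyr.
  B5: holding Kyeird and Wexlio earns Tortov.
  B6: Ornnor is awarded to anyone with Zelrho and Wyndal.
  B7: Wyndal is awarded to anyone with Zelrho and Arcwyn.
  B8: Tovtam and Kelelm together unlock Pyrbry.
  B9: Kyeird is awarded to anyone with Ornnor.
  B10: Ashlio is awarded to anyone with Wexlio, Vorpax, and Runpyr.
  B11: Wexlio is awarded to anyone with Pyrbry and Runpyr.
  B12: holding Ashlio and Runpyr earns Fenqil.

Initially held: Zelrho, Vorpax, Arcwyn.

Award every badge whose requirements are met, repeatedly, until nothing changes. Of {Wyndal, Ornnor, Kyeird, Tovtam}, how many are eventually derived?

With Zelrho and Arcwyn, Wyndal is earned (B7).
With Zelrho and Wyndal, Ornnor is earned (B6).
With Ornnor, Kyeird is earned (B9).
With Ornnor, Tovtam is earned (B3).
Wyndal: reached.
Ornnor: reached.
Kyeird: reached.
Tovtam: reached.
All 4 are reached.

4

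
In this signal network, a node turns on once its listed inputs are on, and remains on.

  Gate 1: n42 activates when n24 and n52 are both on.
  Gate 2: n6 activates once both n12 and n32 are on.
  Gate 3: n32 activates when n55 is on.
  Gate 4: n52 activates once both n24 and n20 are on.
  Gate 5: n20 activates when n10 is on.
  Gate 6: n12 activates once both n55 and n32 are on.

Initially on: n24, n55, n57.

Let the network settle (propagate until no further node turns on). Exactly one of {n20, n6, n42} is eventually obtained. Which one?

Gate 3: n55 on → n32 on.
Gate 6: n55 and n32 on → n12 on.
n12 and n32 are on, so n6 activates (Gate 2).
n42 would need n24 and n52 (Gate 1), but n52 never turns on. n20 would need n10 (Gate 5), but n10 never turns on.

n6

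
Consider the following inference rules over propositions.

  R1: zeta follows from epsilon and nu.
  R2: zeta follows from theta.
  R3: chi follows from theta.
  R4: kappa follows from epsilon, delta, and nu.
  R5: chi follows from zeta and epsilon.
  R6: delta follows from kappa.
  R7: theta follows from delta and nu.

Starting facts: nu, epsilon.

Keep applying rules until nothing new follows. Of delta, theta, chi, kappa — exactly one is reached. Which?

From epsilon and nu, R1 gives zeta.
zeta and epsilon hold, so chi follows (R5).
kappa would need epsilon, delta, and nu (R4), but delta is never established. theta would need delta and nu (R7), but delta is never established. delta would need kappa (R6), but kappa is never established.

chi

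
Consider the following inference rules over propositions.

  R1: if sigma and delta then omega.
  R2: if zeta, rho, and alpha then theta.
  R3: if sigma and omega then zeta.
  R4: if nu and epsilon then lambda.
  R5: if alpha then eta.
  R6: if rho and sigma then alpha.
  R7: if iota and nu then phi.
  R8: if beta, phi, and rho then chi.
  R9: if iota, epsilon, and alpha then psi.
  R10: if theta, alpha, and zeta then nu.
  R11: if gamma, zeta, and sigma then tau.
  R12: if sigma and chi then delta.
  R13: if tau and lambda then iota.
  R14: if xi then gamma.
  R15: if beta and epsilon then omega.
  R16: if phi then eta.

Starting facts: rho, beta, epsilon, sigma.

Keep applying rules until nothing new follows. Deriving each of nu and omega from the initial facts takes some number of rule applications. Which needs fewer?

omega: beta and epsilon hold, so omega follows (R15). [1 rule application]
nu: From rho and sigma, R6 gives alpha. From beta and epsilon, R15 gives omega. sigma and omega hold, so zeta follows (R3). From zeta, rho, and alpha, R2 gives theta. From theta, alpha, and zeta, R10 gives nu. [5 rule applications]
omega needs fewer.

omega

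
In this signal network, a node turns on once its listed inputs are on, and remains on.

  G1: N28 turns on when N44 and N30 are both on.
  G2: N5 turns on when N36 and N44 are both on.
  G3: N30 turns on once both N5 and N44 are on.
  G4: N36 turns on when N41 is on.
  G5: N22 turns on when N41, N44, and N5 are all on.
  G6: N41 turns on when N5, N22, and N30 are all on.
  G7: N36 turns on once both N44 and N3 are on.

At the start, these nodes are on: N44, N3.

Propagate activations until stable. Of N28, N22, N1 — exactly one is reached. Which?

G7: N44 and N3 on → N36 on.
G2: N36 and N44 on → N5 on.
G3: N5 and N44 on → N30 on.
N44 and N30 are on, so N28 turns on (G1).
N22 would need N41, N44, and N5 (G5), but N41 never turns on. No rule produces N1, and it is not given.

N28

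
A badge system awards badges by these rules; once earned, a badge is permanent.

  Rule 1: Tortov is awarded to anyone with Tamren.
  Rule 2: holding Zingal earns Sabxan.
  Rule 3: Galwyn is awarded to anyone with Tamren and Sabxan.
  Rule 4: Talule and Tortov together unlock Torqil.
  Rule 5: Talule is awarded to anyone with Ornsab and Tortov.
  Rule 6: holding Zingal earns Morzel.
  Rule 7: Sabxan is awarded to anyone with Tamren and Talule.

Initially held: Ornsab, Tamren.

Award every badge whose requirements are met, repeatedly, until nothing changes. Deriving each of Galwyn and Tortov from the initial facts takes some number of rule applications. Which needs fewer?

Tortov: With Tamren, Tortov is earned (Rule 1). [1 rule application]
Galwyn: With Tamren, Tortov is earned (Rule 1). With Ornsab and Tortov, Talule is earned (Rule 5). With Tamren and Talule, Sabxan is earned (Rule 7). With Tamren and Sabxan, Galwyn is earned (Rule 3). [4 rule applications]
Tortov needs fewer.

Tortov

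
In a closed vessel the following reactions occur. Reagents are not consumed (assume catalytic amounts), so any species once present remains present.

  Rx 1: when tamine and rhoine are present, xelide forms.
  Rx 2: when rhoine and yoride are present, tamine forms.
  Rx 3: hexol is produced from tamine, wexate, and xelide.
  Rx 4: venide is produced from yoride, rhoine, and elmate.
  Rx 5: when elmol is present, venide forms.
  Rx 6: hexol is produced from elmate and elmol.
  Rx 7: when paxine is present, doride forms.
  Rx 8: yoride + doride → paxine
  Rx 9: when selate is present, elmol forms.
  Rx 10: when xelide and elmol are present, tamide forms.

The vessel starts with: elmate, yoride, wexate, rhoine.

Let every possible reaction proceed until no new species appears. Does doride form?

doride would need paxine (Rx 7), but paxine never forms.

No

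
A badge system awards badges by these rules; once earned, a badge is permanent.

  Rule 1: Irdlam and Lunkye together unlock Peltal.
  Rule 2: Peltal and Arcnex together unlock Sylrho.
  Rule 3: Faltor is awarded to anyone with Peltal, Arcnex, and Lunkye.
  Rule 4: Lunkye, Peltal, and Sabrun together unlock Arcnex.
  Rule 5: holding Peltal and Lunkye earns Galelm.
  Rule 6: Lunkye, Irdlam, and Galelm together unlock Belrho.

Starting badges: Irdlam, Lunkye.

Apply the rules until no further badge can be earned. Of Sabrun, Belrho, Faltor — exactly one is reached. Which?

Belrho

With Irdlam and Lunkye, Peltal is earned (Rule 1).
With Peltal and Lunkye, Galelm is earned (Rule 5).
With Lunkye, Irdlam, and Galelm, Belrho is earned (Rule 6).
No rule produces Sabrun, and it is not given. Faltor would need Peltal, Arcnex, and Lunkye (Rule 3), but Arcnex is never earned.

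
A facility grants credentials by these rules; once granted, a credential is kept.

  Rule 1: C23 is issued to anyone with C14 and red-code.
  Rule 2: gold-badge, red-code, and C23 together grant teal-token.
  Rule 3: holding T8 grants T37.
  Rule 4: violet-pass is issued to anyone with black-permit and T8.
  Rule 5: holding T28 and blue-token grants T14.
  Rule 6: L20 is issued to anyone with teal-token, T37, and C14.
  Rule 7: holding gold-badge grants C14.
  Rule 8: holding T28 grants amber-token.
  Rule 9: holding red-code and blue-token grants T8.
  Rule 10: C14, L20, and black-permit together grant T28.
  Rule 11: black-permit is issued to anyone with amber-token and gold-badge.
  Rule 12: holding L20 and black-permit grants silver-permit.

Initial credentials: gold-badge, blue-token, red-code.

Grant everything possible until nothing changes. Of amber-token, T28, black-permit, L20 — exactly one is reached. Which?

Holding red-code and blue-token grants T8 (Rule 9).
Holding gold-badge grants C14 (Rule 7).
Holding C14 and red-code grants C23 (Rule 1).
Holding T8 grants T37 (Rule 3).
Holding gold-badge, red-code, and C23 grants teal-token (Rule 2).
Holding teal-token, T37, and C14 grants L20 (Rule 6).
amber-token would need T28 (Rule 8), but T28 is never granted. black-permit would need amber-token and gold-badge (Rule 11), but amber-token is never granted. T28 would need C14, L20, and black-permit (Rule 10), but black-permit is never granted.

L20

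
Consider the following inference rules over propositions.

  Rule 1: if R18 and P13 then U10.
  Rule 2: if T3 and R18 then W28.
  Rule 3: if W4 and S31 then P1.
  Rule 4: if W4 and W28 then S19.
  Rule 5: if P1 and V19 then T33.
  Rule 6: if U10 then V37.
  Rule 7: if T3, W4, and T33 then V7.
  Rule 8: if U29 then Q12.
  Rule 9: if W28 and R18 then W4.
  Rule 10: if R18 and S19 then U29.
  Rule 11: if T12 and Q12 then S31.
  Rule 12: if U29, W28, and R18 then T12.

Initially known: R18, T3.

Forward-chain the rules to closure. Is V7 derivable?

V7 would need T3, W4, and T33 (Rule 7), but T33 is never established.

No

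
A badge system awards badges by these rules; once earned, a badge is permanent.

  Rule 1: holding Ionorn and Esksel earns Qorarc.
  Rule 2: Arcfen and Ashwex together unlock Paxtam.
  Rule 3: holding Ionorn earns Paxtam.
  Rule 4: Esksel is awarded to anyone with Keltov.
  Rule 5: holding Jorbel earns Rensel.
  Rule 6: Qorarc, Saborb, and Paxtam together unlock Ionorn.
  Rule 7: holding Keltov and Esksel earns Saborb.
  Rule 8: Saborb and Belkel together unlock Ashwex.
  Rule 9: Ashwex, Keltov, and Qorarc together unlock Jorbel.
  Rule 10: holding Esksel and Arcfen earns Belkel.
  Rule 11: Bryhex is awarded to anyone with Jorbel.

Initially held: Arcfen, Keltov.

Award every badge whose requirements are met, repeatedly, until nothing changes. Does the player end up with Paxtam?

Yes

With Keltov, Esksel is earned (Rule 4).
With Esksel and Arcfen, Belkel is earned (Rule 10).
With Keltov and Esksel, Saborb is earned (Rule 7).
With Saborb and Belkel, Ashwex is earned (Rule 8).
With Arcfen and Ashwex, Paxtam is earned (Rule 2).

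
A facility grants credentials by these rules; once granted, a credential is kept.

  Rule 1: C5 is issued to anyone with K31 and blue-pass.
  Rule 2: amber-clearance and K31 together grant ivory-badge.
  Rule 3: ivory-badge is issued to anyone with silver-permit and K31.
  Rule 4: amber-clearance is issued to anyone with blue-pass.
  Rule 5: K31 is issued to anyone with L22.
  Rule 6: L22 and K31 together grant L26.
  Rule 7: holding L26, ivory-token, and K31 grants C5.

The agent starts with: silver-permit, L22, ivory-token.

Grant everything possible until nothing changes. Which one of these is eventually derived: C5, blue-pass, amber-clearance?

Holding L22 grants K31 (Rule 5).
Holding L22 and K31 grants L26 (Rule 6).
Holding L26, ivory-token, and K31 grants C5 (Rule 7).
amber-clearance would need blue-pass (Rule 4), but blue-pass is never granted. No rule produces blue-pass, and it is not given.

C5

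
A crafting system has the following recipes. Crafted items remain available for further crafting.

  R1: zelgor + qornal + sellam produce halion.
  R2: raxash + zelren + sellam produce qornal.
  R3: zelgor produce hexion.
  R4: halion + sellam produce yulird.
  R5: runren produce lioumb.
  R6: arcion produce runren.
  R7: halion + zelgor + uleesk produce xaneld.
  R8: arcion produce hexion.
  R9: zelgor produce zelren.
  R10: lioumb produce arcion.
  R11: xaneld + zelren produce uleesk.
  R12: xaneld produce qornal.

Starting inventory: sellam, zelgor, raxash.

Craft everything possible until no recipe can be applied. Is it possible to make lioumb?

lioumb would need runren (R5), but runren is never obtained.

No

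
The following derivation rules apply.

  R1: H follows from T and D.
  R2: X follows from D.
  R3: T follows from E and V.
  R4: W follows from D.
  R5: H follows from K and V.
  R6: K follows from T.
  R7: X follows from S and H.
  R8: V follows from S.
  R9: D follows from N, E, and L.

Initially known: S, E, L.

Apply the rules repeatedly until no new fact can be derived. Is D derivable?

D would need N, E, and L (R9), but N is never established.

No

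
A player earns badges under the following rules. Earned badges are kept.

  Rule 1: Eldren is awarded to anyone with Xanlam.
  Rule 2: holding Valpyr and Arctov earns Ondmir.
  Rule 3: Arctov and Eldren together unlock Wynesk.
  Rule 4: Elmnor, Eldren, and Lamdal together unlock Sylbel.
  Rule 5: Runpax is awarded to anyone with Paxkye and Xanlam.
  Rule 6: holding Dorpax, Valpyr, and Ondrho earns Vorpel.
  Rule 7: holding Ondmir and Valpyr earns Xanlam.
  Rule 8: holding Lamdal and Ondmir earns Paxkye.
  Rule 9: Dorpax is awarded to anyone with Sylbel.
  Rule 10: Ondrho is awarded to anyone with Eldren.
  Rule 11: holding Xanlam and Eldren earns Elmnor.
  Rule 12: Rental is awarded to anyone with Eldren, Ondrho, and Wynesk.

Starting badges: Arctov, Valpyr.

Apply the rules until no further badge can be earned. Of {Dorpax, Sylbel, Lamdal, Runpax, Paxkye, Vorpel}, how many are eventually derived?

Dorpax would need Sylbel (Rule 9), but Sylbel is never earned.
Sylbel would need Elmnor, Eldren, and Lamdal (Rule 4), but Lamdal is never earned.
No rule produces Lamdal, and it is not given.
Runpax would need Paxkye and Xanlam (Rule 5), but Paxkye is never earned.
Paxkye would need Lamdal and Ondmir (Rule 8), but Lamdal is never earned.
Vorpel would need Dorpax, Valpyr, and Ondrho (Rule 6), but Dorpax is never earned.
None of the 6 are reached.

0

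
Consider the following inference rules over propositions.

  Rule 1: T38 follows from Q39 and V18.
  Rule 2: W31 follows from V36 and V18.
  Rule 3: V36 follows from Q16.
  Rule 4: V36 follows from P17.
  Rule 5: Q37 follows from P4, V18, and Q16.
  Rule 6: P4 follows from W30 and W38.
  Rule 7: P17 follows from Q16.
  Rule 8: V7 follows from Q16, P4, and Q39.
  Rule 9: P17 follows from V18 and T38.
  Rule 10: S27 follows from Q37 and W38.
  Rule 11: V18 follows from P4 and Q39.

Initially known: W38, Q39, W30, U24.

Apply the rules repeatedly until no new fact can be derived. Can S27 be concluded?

No

S27 would need Q37 and W38 (Rule 10), but Q37 is never established.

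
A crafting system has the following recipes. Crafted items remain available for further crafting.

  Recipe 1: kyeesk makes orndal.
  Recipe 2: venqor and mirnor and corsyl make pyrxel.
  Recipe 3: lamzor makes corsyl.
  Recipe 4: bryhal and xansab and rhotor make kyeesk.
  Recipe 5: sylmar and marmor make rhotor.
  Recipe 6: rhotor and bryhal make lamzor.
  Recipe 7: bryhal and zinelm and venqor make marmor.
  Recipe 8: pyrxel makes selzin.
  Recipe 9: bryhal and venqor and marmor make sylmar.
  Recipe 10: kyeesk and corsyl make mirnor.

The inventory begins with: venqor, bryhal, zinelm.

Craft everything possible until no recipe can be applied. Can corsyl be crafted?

Using Recipe 7, bryhal, zinelm, and venqor make marmor.
bryhal and venqor and marmor → sylmar (Recipe 9).
Using Recipe 5, sylmar and marmor make rhotor.
Using Recipe 6, rhotor and bryhal make lamzor.
Using Recipe 3, lamzor makes corsyl.

Yes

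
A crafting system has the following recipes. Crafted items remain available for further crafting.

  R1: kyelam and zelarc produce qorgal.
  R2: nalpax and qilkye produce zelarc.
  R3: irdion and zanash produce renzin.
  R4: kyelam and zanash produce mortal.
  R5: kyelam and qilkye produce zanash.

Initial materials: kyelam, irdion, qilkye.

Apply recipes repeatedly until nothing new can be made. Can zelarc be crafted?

No

zelarc would need nalpax and qilkye (R2), but nalpax is never obtained.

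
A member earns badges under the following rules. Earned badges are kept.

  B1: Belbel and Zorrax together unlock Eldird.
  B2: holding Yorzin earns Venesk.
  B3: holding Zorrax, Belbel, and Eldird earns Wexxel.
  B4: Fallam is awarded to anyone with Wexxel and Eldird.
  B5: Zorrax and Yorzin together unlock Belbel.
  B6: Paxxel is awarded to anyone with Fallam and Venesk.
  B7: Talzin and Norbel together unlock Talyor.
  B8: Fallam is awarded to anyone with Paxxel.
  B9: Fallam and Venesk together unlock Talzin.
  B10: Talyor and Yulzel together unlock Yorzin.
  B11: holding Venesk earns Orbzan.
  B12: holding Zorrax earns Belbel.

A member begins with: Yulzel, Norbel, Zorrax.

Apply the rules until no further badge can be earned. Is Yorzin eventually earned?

Yorzin would need Talyor and Yulzel (B10), but Talyor is never earned.

No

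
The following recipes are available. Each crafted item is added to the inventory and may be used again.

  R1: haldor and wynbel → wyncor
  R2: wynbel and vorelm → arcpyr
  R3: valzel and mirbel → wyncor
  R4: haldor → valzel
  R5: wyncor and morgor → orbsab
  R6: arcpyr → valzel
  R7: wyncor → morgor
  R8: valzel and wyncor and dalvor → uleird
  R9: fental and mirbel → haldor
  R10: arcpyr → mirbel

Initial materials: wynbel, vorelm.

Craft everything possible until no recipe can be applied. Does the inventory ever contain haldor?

No

haldor would need fental and mirbel (R9), but fental is never obtained.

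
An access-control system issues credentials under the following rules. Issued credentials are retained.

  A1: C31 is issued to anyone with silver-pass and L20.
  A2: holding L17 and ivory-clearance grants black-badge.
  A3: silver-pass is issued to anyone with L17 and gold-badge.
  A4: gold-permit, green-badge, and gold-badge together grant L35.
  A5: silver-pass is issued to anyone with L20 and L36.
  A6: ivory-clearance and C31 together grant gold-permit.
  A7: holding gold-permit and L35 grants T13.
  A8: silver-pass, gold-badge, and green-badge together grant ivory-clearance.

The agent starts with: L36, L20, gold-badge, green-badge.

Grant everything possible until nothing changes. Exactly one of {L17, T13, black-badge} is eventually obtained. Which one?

T13

Holding L20 and L36 grants silver-pass (A5).
Holding silver-pass and L20 grants C31 (A1).
Holding silver-pass, gold-badge, and green-badge grants ivory-clearance (A8).
Holding ivory-clearance and C31 grants gold-permit (A6).
Holding gold-permit, green-badge, and gold-badge grants L35 (A4).
Holding gold-permit and L35 grants T13 (A7).
black-badge would need L17 and ivory-clearance (A2), but L17 is never granted. No rule produces L17, and it is not given.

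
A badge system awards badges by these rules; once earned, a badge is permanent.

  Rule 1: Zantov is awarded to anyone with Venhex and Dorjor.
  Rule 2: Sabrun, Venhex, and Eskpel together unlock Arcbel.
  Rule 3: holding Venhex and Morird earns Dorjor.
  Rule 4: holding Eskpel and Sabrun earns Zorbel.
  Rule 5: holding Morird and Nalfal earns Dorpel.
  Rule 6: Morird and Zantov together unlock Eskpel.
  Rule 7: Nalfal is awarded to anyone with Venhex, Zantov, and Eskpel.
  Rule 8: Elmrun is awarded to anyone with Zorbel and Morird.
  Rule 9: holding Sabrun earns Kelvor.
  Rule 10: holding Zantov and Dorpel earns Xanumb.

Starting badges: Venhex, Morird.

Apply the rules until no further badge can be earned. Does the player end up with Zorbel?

No

Zorbel would need Eskpel and Sabrun (Rule 4), but Sabrun is never earned.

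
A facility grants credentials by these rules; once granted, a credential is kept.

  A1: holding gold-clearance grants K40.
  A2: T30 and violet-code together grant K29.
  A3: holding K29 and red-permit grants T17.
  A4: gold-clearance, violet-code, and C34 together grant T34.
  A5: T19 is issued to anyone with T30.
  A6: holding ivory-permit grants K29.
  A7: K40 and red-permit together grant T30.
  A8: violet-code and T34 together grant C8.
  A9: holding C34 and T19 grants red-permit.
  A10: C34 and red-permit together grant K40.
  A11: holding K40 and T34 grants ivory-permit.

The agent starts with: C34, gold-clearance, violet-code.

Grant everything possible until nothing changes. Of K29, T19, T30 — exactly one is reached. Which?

K29

Holding gold-clearance, violet-code, and C34 grants T34 (A4).
Holding gold-clearance grants K40 (A1).
Holding K40 and T34 grants ivory-permit (A11).
Holding ivory-permit grants K29 (A6).
T19 would need T30 (A5), but T30 is never granted. T30 would need K40 and red-permit (A7), but red-permit is never granted.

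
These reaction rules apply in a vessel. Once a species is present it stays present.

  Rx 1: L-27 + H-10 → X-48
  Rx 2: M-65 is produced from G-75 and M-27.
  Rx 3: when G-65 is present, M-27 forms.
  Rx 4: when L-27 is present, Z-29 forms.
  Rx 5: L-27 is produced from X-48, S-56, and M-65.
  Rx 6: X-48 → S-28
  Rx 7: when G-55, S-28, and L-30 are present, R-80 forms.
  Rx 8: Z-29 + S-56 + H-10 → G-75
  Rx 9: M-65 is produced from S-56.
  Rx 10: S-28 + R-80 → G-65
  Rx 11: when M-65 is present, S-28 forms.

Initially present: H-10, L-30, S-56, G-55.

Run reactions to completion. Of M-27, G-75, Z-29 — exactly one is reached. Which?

M-27

S-56 present → M-65 forms (Rx 9).
M-65 present → S-28 forms (Rx 11).
G-55, S-28, and L-30 present → R-80 forms (Rx 7).
S-28 and R-80 present → G-65 forms (Rx 10).
G-65 present → M-27 forms (Rx 3).
Z-29 would need L-27 (Rx 4), but L-27 never forms. G-75 would need Z-29, S-56, and H-10 (Rx 8), but Z-29 never forms.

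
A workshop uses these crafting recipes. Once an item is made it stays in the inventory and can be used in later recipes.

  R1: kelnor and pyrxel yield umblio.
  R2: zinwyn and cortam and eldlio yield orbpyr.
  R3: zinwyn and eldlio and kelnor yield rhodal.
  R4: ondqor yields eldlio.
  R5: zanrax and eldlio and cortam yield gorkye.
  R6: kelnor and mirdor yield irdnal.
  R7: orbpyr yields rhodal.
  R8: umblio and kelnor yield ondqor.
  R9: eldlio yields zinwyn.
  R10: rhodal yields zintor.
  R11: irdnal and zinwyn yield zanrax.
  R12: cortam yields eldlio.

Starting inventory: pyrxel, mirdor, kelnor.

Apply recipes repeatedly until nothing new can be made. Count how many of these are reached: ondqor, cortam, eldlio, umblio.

3

kelnor and pyrxel → umblio (R1).
Using R8, umblio and kelnor make ondqor.
ondqor → eldlio (R4).
ondqor: reached.
No rule produces cortam, and it is not given.
eldlio: reached.
umblio: reached.
Reached: ondqor, eldlio, and umblio — 3 of the 4.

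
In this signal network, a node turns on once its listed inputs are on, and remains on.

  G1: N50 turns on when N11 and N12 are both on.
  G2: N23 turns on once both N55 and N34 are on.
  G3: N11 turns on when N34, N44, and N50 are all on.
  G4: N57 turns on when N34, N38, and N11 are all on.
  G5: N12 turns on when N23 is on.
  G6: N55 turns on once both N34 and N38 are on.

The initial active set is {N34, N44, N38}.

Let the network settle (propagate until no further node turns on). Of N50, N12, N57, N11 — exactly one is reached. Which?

N12

G6: N34 and N38 on → N55 on.
N55 and N34 are on, so N23 turns on (G2).
N23 is on, so N12 turns on (G5).
N50 would need N11 and N12 (G1), but N11 never turns on. N57 would need N34, N38, and N11 (G4), but N11 never turns on. N11 would need N34, N44, and N50 (G3), but N50 never turns on.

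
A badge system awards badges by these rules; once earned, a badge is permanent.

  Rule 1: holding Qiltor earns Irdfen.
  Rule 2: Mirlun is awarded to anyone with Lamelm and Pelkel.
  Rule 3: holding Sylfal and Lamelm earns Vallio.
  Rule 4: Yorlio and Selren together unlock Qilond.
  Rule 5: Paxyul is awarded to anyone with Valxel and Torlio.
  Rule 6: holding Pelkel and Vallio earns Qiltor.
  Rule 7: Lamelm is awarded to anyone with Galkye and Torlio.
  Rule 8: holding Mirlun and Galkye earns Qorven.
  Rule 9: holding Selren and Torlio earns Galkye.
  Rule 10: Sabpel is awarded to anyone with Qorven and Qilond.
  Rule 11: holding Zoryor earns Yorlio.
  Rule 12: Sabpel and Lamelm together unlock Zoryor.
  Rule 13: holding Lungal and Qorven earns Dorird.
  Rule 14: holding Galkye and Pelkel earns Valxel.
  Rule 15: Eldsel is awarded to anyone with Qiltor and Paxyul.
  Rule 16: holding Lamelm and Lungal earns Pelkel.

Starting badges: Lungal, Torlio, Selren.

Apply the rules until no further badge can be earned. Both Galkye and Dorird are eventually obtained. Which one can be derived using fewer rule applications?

Galkye: With Selren and Torlio, Galkye is earned (Rule 9). [1 rule application]
Dorird: With Selren and Torlio, Galkye is earned (Rule 9). With Galkye and Torlio, Lamelm is earned (Rule 7). With Lamelm and Lungal, Pelkel is earned (Rule 16). With Lamelm and Pelkel, Mirlun is earned (Rule 2). With Mirlun and Galkye, Qorven is earned (Rule 8). With Lungal and Qorven, Dorird is earned (Rule 13). [6 rule applications]
Galkye needs fewer.

Galkye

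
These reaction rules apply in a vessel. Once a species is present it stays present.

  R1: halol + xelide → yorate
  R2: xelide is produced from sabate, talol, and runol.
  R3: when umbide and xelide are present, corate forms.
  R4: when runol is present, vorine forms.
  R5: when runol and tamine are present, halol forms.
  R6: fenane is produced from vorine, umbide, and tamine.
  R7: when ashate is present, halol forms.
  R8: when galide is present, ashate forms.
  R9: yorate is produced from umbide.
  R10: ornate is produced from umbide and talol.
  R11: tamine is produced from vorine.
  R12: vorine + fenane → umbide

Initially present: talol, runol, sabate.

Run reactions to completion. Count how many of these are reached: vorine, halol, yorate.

3

sabate, talol, and runol present → xelide forms (R2).
runol present → vorine forms (R4).
vorine present → tamine forms (R11).
runol and tamine present → halol forms (R5).
halol and xelide present → yorate forms (R1).
vorine: reached.
halol: reached.
yorate: reached.
All 3 are reached.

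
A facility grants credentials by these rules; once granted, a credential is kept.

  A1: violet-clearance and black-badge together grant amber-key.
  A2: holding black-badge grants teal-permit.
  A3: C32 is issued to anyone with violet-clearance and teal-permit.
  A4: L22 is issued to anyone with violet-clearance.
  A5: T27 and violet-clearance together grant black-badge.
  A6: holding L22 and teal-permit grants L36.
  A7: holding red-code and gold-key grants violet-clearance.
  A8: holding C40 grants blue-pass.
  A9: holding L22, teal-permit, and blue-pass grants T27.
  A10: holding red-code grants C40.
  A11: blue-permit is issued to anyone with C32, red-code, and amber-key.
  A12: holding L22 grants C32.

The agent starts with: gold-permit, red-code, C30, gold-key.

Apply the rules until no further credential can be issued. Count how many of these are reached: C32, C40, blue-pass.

Holding red-code grants C40 (A10).
Holding red-code and gold-key grants violet-clearance (A7).
Holding C40 grants blue-pass (A8).
Holding violet-clearance grants L22 (A4).
Holding L22 grants C32 (A12).
C32: reached.
C40: reached.
blue-pass: reached.
All 3 are reached.

3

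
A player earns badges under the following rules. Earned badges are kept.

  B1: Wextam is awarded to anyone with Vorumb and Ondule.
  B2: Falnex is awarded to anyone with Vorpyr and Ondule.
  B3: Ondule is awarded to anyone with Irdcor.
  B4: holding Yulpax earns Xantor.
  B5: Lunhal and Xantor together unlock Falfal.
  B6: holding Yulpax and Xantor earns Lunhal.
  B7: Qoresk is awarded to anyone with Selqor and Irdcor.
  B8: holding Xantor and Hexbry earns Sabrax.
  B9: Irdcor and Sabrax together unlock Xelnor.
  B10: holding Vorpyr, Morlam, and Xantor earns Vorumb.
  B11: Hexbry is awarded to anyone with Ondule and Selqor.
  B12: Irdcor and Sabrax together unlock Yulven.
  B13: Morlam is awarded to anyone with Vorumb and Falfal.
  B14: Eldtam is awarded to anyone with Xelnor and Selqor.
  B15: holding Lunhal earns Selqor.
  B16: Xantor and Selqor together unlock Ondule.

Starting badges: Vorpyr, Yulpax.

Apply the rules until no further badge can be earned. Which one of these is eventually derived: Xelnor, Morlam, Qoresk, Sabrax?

With Yulpax, Xantor is earned (B4).
With Yulpax and Xantor, Lunhal is earned (B6).
With Lunhal, Selqor is earned (B15).
With Xantor and Selqor, Ondule is earned (B16).
With Ondule and Selqor, Hexbry is earned (B11).
With Xantor and Hexbry, Sabrax is earned (B8).
Qoresk would need Selqor and Irdcor (B7), but Irdcor is never earned. Xelnor would need Irdcor and Sabrax (B9), but Irdcor is never earned. Morlam would need Vorumb and Falfal (B13), but Vorumb is never earned.

Sabrax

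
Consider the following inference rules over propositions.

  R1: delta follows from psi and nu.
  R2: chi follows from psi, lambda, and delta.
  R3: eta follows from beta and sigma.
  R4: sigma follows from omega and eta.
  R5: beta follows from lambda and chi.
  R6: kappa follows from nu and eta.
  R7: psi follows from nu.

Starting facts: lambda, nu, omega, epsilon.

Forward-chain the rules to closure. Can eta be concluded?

eta would need beta and sigma (R3), but sigma is never established.

No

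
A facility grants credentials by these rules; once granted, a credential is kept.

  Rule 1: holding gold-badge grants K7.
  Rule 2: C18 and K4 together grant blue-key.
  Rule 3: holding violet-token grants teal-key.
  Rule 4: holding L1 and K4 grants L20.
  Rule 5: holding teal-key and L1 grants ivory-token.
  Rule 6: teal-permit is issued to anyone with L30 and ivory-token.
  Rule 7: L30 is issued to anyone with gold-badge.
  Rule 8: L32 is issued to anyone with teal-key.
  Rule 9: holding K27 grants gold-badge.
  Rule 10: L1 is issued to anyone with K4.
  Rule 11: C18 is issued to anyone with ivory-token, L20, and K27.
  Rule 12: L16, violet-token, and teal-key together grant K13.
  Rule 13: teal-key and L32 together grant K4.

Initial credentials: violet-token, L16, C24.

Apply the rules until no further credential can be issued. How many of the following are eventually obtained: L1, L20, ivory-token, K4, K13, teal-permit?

Holding violet-token grants teal-key (Rule 3).
Holding L16, violet-token, and teal-key grants K13 (Rule 12).
Holding teal-key grants L32 (Rule 8).
Holding teal-key and L32 grants K4 (Rule 13).
Holding K4 grants L1 (Rule 10).
Holding L1 and K4 grants L20 (Rule 4).
Holding teal-key and L1 grants ivory-token (Rule 5).
L1: reached.
L20: reached.
ivory-token: reached.
K4: reached.
K13: reached.
teal-permit would need L30 and ivory-token (Rule 6), but L30 is never granted.
Reached: L1, L20, ivory-token, K4, and K13 — 5 of the 6.

5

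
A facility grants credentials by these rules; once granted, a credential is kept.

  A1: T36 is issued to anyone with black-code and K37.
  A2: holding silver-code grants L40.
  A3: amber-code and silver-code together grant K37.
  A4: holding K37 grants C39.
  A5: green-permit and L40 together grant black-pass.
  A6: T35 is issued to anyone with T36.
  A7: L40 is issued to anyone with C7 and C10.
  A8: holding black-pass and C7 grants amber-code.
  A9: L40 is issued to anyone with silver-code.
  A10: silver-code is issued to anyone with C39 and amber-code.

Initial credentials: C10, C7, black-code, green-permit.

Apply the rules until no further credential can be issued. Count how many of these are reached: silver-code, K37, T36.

0

silver-code would need C39 and amber-code (A10), but C39 is never granted.
K37 would need amber-code and silver-code (A3), but silver-code is never granted.
T36 would need black-code and K37 (A1), but K37 is never granted.
None of the 3 are reached.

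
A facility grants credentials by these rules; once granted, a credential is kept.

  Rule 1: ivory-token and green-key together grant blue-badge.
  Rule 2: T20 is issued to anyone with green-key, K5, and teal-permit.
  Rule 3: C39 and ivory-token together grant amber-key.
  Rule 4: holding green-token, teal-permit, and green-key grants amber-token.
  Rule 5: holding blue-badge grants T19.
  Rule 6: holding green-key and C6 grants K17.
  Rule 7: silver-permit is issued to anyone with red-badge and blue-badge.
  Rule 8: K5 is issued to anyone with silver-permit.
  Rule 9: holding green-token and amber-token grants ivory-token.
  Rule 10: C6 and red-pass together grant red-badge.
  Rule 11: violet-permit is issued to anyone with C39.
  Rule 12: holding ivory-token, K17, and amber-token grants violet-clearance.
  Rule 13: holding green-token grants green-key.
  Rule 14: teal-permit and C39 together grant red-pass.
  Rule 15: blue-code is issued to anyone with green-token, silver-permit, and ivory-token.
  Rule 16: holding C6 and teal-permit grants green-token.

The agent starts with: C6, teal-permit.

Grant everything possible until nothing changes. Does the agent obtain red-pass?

No

red-pass would need teal-permit and C39 (Rule 14), but C39 is never granted.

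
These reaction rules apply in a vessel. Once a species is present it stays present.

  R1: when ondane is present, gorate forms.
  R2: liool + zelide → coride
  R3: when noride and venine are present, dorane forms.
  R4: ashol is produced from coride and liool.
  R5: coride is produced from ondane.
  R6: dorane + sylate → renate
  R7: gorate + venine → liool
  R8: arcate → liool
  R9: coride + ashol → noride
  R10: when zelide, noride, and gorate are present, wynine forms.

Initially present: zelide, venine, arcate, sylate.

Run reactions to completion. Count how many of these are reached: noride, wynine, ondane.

arcate present → liool forms (R8).
liool and zelide present → coride forms (R2).
coride and liool present → ashol forms (R4).
coride and ashol present → noride forms (R9).
noride: reached.
wynine would need zelide, noride, and gorate (R10), but gorate never forms.
No rule produces ondane, and it is not given.
Reached: noride — 1 of the 3.

1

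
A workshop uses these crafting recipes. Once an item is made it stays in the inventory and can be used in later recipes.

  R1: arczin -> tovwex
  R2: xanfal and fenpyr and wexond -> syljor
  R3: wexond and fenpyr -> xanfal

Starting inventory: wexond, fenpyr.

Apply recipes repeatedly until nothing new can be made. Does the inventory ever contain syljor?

Yes

wexond and fenpyr -> xanfal (R3).
Using R2, xanfal, fenpyr, and wexond make syljor.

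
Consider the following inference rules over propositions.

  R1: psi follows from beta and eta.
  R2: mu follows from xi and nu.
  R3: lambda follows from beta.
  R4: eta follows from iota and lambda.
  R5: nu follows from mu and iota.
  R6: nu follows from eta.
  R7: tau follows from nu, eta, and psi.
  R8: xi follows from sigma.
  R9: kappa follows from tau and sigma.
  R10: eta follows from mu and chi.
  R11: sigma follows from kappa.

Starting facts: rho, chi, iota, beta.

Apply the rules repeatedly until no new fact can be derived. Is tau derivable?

Yes

From beta, R3 gives lambda.
From iota and lambda, R4 gives eta.
beta and eta hold, so psi follows (R1).
From eta, R6 gives nu.
From nu, eta, and psi, R7 gives tau.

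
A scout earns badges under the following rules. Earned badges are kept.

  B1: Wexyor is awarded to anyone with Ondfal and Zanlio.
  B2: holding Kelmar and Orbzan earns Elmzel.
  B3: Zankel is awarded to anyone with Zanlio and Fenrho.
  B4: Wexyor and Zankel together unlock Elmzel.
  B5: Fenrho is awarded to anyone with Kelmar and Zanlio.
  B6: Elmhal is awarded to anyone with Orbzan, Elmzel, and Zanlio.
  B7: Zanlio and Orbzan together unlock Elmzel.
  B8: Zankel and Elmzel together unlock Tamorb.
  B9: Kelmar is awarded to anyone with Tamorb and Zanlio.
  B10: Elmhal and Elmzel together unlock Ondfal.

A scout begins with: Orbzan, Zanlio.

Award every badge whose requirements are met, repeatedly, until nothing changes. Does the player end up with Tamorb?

Tamorb would need Zankel and Elmzel (B8), but Zankel is never earned.

No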